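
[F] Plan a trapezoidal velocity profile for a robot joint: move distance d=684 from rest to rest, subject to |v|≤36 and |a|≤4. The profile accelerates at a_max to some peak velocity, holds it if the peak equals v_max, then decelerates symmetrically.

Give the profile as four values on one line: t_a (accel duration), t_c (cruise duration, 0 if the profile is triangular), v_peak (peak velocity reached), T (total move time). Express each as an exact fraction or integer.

t_a=9 t_c=10 v_peak=36 T=28

v_max²/a_max = 36²/4 = 324
684 ≥ 324 ⇒ cruise phase
t_a = 36/4 = 9; v_peak = 36
d_cruise = 684 − 324 = 360; t_c = 360/36 = 10
T = 2·9 + 10 = 28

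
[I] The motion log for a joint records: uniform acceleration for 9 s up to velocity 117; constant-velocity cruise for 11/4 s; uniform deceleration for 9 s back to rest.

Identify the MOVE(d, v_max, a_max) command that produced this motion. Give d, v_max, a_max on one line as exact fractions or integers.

a_max = 117/9 = 13
d_a = ½·117·9 = 1053/2; d_c = 117·11/4 = 1287/4
d = 2·1053/2 + 1287/4 = 5499/4
t_c = 11/4 > 0 ⇒ limit active, v_max = 117

d=5499/4 v_max=117 a_max=13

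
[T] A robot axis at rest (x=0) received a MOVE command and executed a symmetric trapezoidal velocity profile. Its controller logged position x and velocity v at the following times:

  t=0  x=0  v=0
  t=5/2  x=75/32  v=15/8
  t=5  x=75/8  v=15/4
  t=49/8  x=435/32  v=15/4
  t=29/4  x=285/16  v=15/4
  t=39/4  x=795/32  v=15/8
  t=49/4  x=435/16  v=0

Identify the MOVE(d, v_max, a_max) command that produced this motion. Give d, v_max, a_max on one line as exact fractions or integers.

d=435/16 v_max=15/4 a_max=3/4

final state: t=49/4, x=435/16, v=0 → d = 435/16
a_max = (15/8−0)/(5/2−0) = 3/4
max v = 15/4 over t∈[5,29/4] → v_max = 15/4
check: 15/4·(5+9/4) = 435/16 ✓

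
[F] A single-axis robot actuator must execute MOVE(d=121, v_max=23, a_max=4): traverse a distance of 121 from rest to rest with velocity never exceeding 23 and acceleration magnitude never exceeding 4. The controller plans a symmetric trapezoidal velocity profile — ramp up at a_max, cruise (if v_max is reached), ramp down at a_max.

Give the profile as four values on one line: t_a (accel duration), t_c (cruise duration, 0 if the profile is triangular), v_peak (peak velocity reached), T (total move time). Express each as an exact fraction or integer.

t_a=11/2 t_c=0 v_peak=22 T=11

vₘ²/aₘ = 23²/4 = 529/4
121 < 529/4 → triangular
v_peak = √(121·4) = √484 = 22
t_a = 22/4 = 11/2; t_c = 0
T = 2·11/2 = 11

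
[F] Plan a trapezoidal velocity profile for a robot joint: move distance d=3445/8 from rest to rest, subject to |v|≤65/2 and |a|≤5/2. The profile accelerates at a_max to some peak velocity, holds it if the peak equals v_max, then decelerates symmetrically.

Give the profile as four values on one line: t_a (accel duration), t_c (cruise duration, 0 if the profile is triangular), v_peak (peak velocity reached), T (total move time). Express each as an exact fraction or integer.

t_a=13 t_c=1/4 v_peak=65/2 T=105/4

vₘ²/aₘ = (65/2)²/(5/2) = 845/2
3445/8 ≥ 845/2 → trapezoidal
t_a = (65/2)/(5/2) = 13; v_peak = 65/2
d_cruise = 3445/8 − 845/2 = 65/8; t_c = (65/8)/(65/2) = 1/4
T = 2·13 + 1/4 = 105/4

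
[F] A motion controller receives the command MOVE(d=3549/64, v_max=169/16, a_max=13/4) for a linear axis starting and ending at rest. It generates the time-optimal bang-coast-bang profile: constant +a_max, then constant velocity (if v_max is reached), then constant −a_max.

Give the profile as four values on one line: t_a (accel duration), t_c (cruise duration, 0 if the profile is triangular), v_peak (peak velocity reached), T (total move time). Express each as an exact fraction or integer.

t_a=13/4 t_c=2 v_peak=169/16 T=17/2

v_max²/a_max = (169/16)²/(13/4) = 2197/64
3549/64 ≥ 2197/64 so v_max reached
t_a = (169/16)/(13/4) = 13/4; v_peak = 169/16
d_cruise = 3549/64 − 2197/64 = 169/8; t_c = (169/8)/(169/16) = 2
T = 2·13/4 + 2 = 17/2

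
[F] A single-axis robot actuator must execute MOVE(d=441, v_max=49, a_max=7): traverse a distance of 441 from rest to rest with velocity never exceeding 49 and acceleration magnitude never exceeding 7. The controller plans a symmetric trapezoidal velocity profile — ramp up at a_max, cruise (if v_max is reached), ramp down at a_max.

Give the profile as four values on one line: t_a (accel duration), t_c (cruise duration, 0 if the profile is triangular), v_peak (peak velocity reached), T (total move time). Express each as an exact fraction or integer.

t_a=7 t_c=2 v_peak=49 T=16

vₘ²/aₘ = 49²/7 = 343
441 ≥ 343 ⇒ cruise phase
t_a = 49/7 = 7; v_peak = 49
d_cruise = 441 − 343 = 98; t_c = 98/49 = 2
T = 2·7 + 2 = 16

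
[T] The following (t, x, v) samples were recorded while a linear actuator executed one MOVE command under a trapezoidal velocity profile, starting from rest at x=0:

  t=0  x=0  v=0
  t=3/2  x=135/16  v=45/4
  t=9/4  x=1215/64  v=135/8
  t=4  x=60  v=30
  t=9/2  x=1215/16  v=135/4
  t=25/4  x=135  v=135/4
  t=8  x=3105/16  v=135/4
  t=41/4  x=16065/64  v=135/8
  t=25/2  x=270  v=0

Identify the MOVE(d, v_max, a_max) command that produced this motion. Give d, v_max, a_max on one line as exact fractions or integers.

final state: t=25/2, x=270, v=0 → d = 270
a_max = (45/4−0)/(3/2−0) = 15/2
max v = 135/4 over t∈[9/2,8] → v_max = 135/4
check: 135/4·(9/2+7/2) = 270 ✓

d=270 v_max=135/4 a_max=15/2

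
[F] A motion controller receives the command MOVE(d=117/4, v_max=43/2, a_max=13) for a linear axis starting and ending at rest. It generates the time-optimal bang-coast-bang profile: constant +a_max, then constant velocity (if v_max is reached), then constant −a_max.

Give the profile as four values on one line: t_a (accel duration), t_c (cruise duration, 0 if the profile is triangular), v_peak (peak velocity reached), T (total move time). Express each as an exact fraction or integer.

t_a=3/2 t_c=0 v_peak=39/2 T=3

vₘ²/aₘ = (43/2)²/13 = 1849/52
117/4 < 1849/52 → triangular
v_peak = √(117/4·13) = √(1521/4) = 39/2
t_a = (39/2)/13 = 3/2; t_c = 0
T = 2·3/2 = 3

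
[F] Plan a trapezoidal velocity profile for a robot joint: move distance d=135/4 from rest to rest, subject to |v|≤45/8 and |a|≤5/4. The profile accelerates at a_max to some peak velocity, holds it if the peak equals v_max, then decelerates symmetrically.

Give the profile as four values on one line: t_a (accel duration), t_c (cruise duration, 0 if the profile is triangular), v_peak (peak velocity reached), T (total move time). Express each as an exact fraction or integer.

vₘ²/aₘ = (45/8)²/(5/4) = 405/16
135/4 ≥ 405/16 ⇒ cruise phase
t_a = (45/8)/(5/4) = 9/2; v_peak = 45/8
d_cruise = 135/4 − 405/16 = 135/16; t_c = (135/16)/(45/8) = 3/2
T = 2·9/2 + 3/2 = 21/2

t_a=9/2 t_c=3/2 v_peak=45/8 T=21/2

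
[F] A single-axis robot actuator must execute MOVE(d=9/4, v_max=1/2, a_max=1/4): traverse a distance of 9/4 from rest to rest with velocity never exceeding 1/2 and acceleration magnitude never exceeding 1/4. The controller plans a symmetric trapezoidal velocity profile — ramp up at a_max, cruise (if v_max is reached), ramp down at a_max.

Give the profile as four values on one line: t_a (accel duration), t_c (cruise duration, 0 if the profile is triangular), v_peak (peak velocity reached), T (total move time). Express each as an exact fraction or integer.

v_max²/a_max = (1/2)²/(1/4) = 1
9/4 ≥ 1 so v_max reached
t_a = (1/2)/(1/4) = 2; v_peak = 1/2
d_cruise = 9/4 − 1 = 5/4; t_c = (5/4)/(1/2) = 5/2
T = 2·2 + 5/2 = 13/2

t_a=2 t_c=5/2 v_peak=1/2 T=13/2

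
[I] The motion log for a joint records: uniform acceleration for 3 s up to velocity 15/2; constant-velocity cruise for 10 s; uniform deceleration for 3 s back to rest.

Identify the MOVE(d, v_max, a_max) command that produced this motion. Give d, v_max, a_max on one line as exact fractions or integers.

a_max = (15/2)/3 = 5/2
d_a = ½·15/2·3 = 45/4; d_c = 15/2·10 = 75
d = 2·45/4 + 75 = 195/2
t_c = 10 > 0 → v_max = v_peak = 15/2

d=195/2 v_max=15/2 a_max=5/2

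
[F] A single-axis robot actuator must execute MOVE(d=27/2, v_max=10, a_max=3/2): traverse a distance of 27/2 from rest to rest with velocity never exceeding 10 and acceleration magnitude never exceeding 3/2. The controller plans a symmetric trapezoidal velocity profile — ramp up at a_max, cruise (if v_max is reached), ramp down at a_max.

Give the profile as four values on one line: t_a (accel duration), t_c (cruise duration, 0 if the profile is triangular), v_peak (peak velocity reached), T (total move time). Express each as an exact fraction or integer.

vₘ²/aₘ = 10²/(3/2) = 200/3
27/2 < 200/3 ⇒ no cruise
v_peak = √(27/2·3/2) = √(81/4) = 9/2
t_a = (9/2)/(3/2) = 3; t_c = 0
T = 2·3 = 6

t_a=3 t_c=0 v_peak=9/2 T=6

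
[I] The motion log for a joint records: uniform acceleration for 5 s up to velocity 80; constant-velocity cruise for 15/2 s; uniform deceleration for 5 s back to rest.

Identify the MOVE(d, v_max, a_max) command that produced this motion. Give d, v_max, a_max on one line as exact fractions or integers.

a_max = 80/5 = 16
d_a = ½·80·5 = 200; d_c = 80·15/2 = 600
d = 2·200 + 600 = 1000
t_c = 15/2 > 0 → v_max = v_peak = 80

d=1000 v_max=80 a_max=16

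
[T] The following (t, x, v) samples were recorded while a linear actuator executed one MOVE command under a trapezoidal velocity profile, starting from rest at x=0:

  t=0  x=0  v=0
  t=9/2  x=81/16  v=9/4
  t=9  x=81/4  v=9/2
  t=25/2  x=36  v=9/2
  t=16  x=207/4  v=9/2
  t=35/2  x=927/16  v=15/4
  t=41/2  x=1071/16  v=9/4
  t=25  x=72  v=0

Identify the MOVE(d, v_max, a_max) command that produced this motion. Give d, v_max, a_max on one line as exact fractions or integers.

d=72 v_max=9/2 a_max=1/2

final state: t=25, x=72, v=0 → d = 72
a_max = (9/4−0)/(9/2−0) = 1/2
max v = 9/2 over t∈[9,16] → v_max = 9/2
check: 9/2·(9+7) = 72 ✓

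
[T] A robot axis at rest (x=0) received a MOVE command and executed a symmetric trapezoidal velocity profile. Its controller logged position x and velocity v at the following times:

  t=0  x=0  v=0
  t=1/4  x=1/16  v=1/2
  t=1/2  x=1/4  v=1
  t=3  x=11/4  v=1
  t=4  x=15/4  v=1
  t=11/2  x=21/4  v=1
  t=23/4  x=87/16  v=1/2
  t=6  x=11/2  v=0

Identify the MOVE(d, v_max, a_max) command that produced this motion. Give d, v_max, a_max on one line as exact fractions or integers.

final state: t=6, x=11/2, v=0 → d = 11/2
a_max = (1/2−0)/(1/4−0) = 2
max v = 1 over t∈[1/2,11/2] → v_max = 1
check: 1·(1/2+5) = 11/2 ✓

d=11/2 v_max=1 a_max=2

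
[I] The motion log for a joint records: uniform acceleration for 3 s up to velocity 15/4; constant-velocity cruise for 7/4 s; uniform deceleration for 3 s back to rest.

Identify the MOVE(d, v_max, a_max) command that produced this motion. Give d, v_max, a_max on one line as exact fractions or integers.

d=285/16 v_max=15/4 a_max=5/4

a_max = (15/4)/3 = 5/4
d_a = ½·15/4·3 = 45/8; d_c = 15/4·7/4 = 105/16
d = 2·45/8 + 105/16 = 285/16
t_c = 7/4 > 0 → v_max = v_peak = 15/4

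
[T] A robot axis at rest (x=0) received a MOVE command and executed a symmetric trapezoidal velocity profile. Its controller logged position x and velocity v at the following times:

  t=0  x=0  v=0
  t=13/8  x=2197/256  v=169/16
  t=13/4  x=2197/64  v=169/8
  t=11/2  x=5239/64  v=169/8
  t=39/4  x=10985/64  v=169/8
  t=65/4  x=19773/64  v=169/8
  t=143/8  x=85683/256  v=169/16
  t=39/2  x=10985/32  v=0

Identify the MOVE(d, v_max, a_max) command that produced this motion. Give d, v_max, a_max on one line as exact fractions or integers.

final state: t=39/2, x=10985/32, v=0 → d = 10985/32
a_max = (169/16−0)/(13/8−0) = 13/2
max v = 169/8 over t∈[13/4,65/4] → v_max = 169/8
check: 169/8·(13/4+13) = 10985/32 ✓

d=10985/32 v_max=169/8 a_max=13/2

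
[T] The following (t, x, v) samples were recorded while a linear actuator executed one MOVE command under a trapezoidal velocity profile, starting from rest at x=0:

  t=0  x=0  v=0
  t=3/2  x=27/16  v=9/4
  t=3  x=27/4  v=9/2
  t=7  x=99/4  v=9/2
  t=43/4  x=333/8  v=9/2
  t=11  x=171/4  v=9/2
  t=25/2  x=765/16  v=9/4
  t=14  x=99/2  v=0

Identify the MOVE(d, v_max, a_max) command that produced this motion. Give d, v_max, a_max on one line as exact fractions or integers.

final state: t=14, x=99/2, v=0 → d = 99/2
a_max = (9/4−0)/(3/2−0) = 3/2
max v = 9/2 over t∈[3,11] → v_max = 9/2
check: 9/2·(3+8) = 99/2 ✓

d=99/2 v_max=9/2 a_max=3/2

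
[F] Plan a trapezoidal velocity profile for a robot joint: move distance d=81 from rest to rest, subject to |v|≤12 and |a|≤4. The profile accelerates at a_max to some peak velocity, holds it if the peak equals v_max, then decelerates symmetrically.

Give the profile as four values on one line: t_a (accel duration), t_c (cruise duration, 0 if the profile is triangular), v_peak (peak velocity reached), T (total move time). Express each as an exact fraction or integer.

vₘ²/aₘ = 12²/4 = 36
81 ≥ 36 → trapezoidal
t_a = 12/4 = 3; v_peak = 12
d_cruise = 81 − 36 = 45; t_c = 45/12 = 15/4
T = 2·3 + 15/4 = 39/4

t_a=3 t_c=15/4 v_peak=12 T=39/4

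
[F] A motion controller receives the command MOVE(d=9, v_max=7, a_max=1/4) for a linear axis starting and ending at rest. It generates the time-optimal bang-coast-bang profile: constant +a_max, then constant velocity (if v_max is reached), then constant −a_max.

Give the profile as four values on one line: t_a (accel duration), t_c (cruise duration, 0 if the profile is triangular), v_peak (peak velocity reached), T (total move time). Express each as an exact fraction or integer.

t_a=6 t_c=0 v_peak=3/2 T=12

(v_max)²/a_max = 7²/(1/4) = 196
9 < 196 → triangular
v_peak = √(9·1/4) = √(9/4) = 3/2
t_a = (3/2)/(1/4) = 6; t_c = 0
T = 2·6 = 12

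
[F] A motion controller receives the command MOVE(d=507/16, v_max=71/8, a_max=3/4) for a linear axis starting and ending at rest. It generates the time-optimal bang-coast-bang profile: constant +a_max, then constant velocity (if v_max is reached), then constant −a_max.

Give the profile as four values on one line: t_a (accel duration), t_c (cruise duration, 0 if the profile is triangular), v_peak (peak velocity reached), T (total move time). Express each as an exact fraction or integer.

(v_max)²/a_max = (71/8)²/(3/4) = 5041/48
507/16 < 5041/48 so t_c = 0
v_peak = √(507/16·3/4) = √(1521/64) = 39/8
t_a = (39/8)/(3/4) = 13/2; t_c = 0
T = 2·13/2 = 13

t_a=13/2 t_c=0 v_peak=39/8 T=13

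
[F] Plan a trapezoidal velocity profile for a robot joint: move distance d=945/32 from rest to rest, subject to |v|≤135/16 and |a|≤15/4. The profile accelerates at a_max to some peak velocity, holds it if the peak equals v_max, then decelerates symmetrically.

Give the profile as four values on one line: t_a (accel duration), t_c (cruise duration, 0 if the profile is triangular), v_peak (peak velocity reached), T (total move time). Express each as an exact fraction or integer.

vₘ²/aₘ = (135/16)²/(15/4) = 1215/64
945/32 ≥ 1215/64 so v_max reached
t_a = (135/16)/(15/4) = 9/4; v_peak = 135/16
d_cruise = 945/32 − 1215/64 = 675/64; t_c = (675/64)/(135/16) = 5/4
T = 2·9/4 + 5/4 = 23/4

t_a=9/4 t_c=5/4 v_peak=135/16 T=23/4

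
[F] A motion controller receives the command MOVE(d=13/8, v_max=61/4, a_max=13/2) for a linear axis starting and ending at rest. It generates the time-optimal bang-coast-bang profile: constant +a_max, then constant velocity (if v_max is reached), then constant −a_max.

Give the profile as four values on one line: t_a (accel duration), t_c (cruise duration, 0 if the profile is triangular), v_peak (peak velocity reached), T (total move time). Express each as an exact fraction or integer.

(v_max)²/a_max = (61/4)²/(13/2) = 3721/104
13/8 < 3721/104 so t_c = 0
v_peak = √(13/8·13/2) = √(169/16) = 13/4
t_a = (13/4)/(13/2) = 1/2; t_c = 0
T = 2·1/2 = 1

t_a=1/2 t_c=0 v_peak=13/4 T=1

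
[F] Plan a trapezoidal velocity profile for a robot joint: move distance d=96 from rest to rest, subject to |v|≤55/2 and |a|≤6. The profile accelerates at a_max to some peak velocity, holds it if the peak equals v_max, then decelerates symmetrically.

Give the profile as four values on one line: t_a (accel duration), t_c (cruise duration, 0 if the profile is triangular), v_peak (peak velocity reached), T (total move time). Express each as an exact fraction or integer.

t_a=4 t_c=0 v_peak=24 T=8

(v_max)²/a_max = (55/2)²/6 = 3025/24
96 < 3025/24 so t_c = 0
v_peak = √(96·6) = √576 = 24
t_a = 24/6 = 4; t_c = 0
T = 2·4 = 8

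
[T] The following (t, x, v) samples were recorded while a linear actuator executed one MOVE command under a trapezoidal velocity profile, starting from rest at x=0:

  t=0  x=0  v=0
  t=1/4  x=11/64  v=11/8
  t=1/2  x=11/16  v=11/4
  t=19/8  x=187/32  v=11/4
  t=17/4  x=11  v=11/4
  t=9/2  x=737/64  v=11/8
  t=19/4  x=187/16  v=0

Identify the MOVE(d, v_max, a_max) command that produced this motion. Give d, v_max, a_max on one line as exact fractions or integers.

d=187/16 v_max=11/4 a_max=11/2

final state: t=19/4, x=187/16, v=0 → d = 187/16
a_max = (11/8−0)/(1/4−0) = 11/2
max v = 11/4 over t∈[1/2,17/4] → v_max = 11/4
check: 11/4·(1/2+15/4) = 187/16 ✓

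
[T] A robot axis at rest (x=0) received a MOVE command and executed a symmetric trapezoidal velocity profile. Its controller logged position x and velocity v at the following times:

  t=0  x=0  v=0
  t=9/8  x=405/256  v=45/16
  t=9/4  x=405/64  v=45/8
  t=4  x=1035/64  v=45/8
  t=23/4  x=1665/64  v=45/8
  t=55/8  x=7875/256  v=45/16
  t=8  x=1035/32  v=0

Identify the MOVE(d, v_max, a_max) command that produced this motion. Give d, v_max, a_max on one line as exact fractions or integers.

d=1035/32 v_max=45/8 a_max=5/2

final state: t=8, x=1035/32, v=0 → d = 1035/32
a_max = (45/16−0)/(9/8−0) = 5/2
max v = 45/8 over t∈[9/4,23/4] → v_max = 45/8
check: 45/8·(9/4+7/2) = 1035/32 ✓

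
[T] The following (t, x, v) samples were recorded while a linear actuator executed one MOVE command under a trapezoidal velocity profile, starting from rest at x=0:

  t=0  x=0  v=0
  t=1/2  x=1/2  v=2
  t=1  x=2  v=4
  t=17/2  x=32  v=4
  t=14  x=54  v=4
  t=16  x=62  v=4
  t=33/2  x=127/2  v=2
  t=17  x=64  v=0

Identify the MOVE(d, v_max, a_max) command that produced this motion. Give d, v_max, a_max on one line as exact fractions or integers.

d=64 v_max=4 a_max=4

final state: t=17, x=64, v=0 → d = 64
a_max = (2−0)/(1/2−0) = 4
max v = 4 over t∈[1,16] → v_max = 4
check: 4·(1+15) = 64 ✓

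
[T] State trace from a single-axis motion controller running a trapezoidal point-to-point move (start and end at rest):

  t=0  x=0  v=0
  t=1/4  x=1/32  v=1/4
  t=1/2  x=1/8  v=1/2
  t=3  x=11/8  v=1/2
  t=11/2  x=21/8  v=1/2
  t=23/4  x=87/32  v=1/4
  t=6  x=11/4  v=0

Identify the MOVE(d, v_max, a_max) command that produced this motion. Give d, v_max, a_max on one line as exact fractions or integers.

final state: t=6, x=11/4, v=0 → d = 11/4
a_max = (1/4−0)/(1/4−0) = 1
max v = 1/2 over t∈[1/2,11/2] → v_max = 1/2
check: 1/2·(1/2+5) = 11/4 ✓

d=11/4 v_max=1/2 a_max=1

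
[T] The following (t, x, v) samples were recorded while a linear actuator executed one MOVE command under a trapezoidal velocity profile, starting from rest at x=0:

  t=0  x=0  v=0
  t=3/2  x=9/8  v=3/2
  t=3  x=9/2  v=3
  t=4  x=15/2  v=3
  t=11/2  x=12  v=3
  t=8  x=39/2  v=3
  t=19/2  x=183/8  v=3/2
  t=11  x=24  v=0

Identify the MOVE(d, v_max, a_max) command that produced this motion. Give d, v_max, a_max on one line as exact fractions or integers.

final state: t=11, x=24, v=0 → d = 24
a_max = (3/2−0)/(3/2−0) = 1
max v = 3 over t∈[3,8] → v_max = 3
check: 3·(3+5) = 24 ✓

d=24 v_max=3 a_max=1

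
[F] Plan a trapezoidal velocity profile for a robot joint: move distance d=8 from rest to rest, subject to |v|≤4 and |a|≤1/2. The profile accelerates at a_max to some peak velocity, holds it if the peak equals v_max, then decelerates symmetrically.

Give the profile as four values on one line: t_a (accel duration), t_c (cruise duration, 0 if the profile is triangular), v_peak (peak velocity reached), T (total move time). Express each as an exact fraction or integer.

t_a=4 t_c=0 v_peak=2 T=8

vₘ²/aₘ = 4²/(1/2) = 32
8 < 32 ⇒ no cruise
v_peak = √(8·1/2) = √4 = 2
t_a = 2/(1/2) = 4; t_c = 0
T = 2·4 = 8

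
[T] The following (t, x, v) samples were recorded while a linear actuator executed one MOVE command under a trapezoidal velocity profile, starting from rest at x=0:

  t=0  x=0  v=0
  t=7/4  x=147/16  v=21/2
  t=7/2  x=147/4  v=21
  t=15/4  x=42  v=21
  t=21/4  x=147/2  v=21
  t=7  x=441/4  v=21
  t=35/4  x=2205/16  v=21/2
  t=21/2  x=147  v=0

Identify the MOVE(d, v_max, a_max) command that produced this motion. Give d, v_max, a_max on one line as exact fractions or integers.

final state: t=21/2, x=147, v=0 → d = 147
a_max = (21/2−0)/(7/4−0) = 6
max v = 21 over t∈[7/2,7] → v_max = 21
check: 21·(7/2+7/2) = 147 ✓

d=147 v_max=21 a_max=6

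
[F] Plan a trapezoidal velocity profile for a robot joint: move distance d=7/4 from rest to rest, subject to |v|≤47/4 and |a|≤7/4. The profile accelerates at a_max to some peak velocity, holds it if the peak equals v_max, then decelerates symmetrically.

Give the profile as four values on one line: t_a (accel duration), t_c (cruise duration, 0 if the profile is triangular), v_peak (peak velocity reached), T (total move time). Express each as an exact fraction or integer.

v_max²/a_max = (47/4)²/(7/4) = 2209/28
7/4 < 2209/28 → triangular
v_peak = √(7/4·7/4) = √(49/16) = 7/4
t_a = (7/4)/(7/4) = 1; t_c = 0
T = 2·1 = 2

t_a=1 t_c=0 v_peak=7/4 T=2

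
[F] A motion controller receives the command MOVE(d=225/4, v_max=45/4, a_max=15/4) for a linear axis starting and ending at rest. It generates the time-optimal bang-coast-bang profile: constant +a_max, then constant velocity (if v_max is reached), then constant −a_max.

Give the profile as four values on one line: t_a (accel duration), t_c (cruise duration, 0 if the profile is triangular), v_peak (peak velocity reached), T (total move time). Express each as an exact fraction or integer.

vₘ²/aₘ = (45/4)²/(15/4) = 135/4
225/4 ≥ 135/4 → trapezoidal
t_a = (45/4)/(15/4) = 3; v_peak = 45/4
d_cruise = 225/4 − 135/4 = 45/2; t_c = (45/2)/(45/4) = 2
T = 2·3 + 2 = 8

t_a=3 t_c=2 v_peak=45/4 T=8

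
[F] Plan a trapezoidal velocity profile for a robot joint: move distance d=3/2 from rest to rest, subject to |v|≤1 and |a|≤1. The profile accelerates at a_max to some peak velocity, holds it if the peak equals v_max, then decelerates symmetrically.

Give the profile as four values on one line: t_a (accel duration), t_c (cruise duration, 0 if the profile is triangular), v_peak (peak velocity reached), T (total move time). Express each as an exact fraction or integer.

vₘ²/aₘ = 1²/1 = 1
3/2 ≥ 1 so v_max reached
t_a = 1/1 = 1; v_peak = 1
d_cruise = 3/2 − 1 = 1/2; t_c = (1/2)/1 = 1/2
T = 2·1 + 1/2 = 5/2

t_a=1 t_c=1/2 v_peak=1 T=5/2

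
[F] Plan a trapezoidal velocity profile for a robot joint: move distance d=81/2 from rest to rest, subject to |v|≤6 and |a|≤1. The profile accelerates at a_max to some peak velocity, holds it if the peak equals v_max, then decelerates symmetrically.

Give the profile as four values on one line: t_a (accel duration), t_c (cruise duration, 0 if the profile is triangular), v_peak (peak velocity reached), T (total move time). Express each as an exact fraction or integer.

t_a=6 t_c=3/4 v_peak=6 T=51/4

vₘ²/aₘ = 6²/1 = 36
81/2 ≥ 36 so v_max reached
t_a = 6/1 = 6; v_peak = 6
d_cruise = 81/2 − 36 = 9/2; t_c = (9/2)/6 = 3/4
T = 2·6 + 3/4 = 51/4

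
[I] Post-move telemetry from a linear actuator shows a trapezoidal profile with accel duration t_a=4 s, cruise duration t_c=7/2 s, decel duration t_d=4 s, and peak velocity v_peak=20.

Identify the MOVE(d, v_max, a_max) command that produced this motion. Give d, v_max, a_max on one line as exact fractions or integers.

a_max = 20/4 = 5
d_a = ½·20·4 = 40; d_c = 20·7/2 = 70
d = 2·40 + 70 = 150
t_c = 7/2 > 0 ⇒ limit active, v_max = 20

d=150 v_max=20 a_max=5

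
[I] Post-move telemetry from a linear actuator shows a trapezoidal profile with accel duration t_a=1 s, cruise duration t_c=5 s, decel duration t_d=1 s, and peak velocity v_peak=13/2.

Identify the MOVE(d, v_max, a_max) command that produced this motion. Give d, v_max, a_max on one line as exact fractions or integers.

d=39 v_max=13/2 a_max=13/2

a_max = (13/2)/1 = 13/2
d_a = ½·13/2·1 = 13/4; d_c = 13/2·5 = 65/2
d = 2·13/4 + 65/2 = 39
t_c = 5 > 0 → v_max = v_peak = 13/2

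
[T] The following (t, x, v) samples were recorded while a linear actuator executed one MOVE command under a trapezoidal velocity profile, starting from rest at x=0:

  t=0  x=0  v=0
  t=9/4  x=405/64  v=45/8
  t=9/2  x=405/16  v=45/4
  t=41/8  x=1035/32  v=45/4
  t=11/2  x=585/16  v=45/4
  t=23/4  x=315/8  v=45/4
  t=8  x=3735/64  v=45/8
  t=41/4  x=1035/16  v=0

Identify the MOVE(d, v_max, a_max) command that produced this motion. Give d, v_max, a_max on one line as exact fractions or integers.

final state: t=41/4, x=1035/16, v=0 → d = 1035/16
a_max = (45/8−0)/(9/4−0) = 5/2
max v = 45/4 over t∈[9/2,23/4] → v_max = 45/4
check: 45/4·(9/2+5/4) = 1035/16 ✓

d=1035/16 v_max=45/4 a_max=5/2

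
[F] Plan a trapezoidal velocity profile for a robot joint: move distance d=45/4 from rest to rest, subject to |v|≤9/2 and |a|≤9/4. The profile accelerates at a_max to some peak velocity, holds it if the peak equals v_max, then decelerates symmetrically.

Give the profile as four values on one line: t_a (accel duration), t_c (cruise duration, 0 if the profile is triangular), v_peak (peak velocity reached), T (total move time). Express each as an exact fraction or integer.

t_a=2 t_c=1/2 v_peak=9/2 T=9/2

v_max²/a_max = (9/2)²/(9/4) = 9
45/4 ≥ 9 ⇒ cruise phase
t_a = (9/2)/(9/4) = 2; v_peak = 9/2
d_cruise = 45/4 − 9 = 9/4; t_c = (9/4)/(9/2) = 1/2
T = 2·2 + 1/2 = 9/2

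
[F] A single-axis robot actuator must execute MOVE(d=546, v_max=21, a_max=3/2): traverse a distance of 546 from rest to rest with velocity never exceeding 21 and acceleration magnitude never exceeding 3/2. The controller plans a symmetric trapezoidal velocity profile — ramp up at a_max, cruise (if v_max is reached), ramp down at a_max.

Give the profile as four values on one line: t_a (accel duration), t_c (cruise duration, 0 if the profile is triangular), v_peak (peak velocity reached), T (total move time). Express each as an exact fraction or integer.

(v_max)²/a_max = 21²/(3/2) = 294
546 ≥ 294 ⇒ cruise phase
t_a = 21/(3/2) = 14; v_peak = 21
d_cruise = 546 − 294 = 252; t_c = 252/21 = 12
T = 2·14 + 12 = 40

t_a=14 t_c=12 v_peak=21 T=40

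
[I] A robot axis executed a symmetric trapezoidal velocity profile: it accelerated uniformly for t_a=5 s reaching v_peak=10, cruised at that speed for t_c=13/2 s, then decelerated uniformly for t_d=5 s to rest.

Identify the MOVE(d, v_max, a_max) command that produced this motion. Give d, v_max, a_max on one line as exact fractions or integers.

a_max = 10/5 = 2
d_a = ½·10·5 = 25; d_c = 10·13/2 = 65
d = 2·25 + 65 = 115
t_c = 13/2 > 0 so v_max = 10

d=115 v_max=10 a_max=2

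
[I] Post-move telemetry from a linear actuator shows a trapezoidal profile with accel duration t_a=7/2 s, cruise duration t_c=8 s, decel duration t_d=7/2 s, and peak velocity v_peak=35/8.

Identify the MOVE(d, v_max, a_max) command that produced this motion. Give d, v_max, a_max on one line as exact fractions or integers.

d=805/16 v_max=35/8 a_max=5/4

a_max = (35/8)/(7/2) = 5/4
d_a = ½·35/8·7/2 = 245/32; d_c = 35/8·8 = 35
d = 2·245/32 + 35 = 805/16
t_c = 8 > 0 ⇒ limit active, v_max = 35/8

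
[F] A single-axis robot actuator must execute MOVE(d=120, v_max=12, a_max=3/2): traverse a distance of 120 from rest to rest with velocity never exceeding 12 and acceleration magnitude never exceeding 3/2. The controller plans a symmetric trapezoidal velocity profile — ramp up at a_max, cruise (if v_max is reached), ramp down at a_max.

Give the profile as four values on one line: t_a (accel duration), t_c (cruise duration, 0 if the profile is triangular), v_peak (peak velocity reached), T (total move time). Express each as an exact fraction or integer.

t_a=8 t_c=2 v_peak=12 T=18

v_max²/a_max = 12²/(3/2) = 96
120 ≥ 96 → trapezoidal
t_a = 12/(3/2) = 8; v_peak = 12
d_cruise = 120 − 96 = 24; t_c = 24/12 = 2
T = 2·8 + 2 = 18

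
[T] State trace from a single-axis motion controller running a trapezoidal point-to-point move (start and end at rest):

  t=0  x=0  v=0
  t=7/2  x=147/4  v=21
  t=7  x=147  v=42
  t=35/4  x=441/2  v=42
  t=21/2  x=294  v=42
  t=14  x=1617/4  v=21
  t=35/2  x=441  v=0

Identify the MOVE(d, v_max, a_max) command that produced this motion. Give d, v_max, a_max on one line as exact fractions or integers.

final state: t=35/2, x=441, v=0 → d = 441
a_max = (21−0)/(7/2−0) = 6
max v = 42 over t∈[7,21/2] → v_max = 42
check: 42·(7+7/2) = 441 ✓

d=441 v_max=42 a_max=6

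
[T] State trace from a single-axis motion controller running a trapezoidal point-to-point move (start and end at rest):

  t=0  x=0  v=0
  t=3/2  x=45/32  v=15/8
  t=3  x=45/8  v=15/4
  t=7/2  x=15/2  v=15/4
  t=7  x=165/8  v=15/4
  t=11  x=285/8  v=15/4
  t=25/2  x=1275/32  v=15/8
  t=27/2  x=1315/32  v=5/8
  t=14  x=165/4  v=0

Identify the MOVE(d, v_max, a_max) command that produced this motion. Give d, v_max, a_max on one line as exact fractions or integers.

final state: t=14, x=165/4, v=0 → d = 165/4
a_max = (15/8−0)/(3/2−0) = 5/4
max v = 15/4 over t∈[3,11] → v_max = 15/4
check: 15/4·(3+8) = 165/4 ✓

d=165/4 v_max=15/4 a_max=5/4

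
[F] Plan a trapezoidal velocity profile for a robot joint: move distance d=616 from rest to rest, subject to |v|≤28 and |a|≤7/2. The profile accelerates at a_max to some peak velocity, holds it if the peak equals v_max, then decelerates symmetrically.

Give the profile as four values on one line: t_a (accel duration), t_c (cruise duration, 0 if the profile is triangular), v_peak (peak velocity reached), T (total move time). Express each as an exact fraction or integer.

t_a=8 t_c=14 v_peak=28 T=30

v_max²/a_max = 28²/(7/2) = 224
616 ≥ 224 so v_max reached
t_a = 28/(7/2) = 8; v_peak = 28
d_cruise = 616 − 224 = 392; t_c = 392/28 = 14
T = 2·8 + 14 = 30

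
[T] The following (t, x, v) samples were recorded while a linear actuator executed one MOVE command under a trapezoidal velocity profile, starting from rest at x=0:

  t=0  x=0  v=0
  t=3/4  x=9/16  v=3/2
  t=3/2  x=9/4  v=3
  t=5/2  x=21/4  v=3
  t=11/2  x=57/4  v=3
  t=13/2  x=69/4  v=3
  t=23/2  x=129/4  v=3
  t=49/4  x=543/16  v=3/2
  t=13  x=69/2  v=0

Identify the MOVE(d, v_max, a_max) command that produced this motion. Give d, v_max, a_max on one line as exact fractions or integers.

final state: t=13, x=69/2, v=0 → d = 69/2
a_max = (3/2−0)/(3/4−0) = 2
max v = 3 over t∈[3/2,23/2] → v_max = 3
check: 3·(3/2+10) = 69/2 ✓

d=69/2 v_max=3 a_max=2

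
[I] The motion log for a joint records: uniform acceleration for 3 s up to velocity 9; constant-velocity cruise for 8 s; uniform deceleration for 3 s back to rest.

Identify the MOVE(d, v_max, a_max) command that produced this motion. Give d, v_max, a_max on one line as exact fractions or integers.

a_max = 9/3 = 3
d_a = ½·9·3 = 27/2; d_c = 9·8 = 72
d = 2·27/2 + 72 = 99
t_c = 8 > 0 ⇒ limit active, v_max = 9

d=99 v_max=9 a_max=3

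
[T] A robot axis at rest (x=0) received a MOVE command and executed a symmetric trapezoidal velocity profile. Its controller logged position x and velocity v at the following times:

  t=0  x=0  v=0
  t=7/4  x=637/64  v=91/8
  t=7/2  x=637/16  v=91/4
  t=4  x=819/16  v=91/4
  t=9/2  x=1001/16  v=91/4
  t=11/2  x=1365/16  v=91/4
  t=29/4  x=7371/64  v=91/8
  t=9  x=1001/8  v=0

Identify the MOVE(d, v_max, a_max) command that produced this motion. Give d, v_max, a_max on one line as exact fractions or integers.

final state: t=9, x=1001/8, v=0 → d = 1001/8
a_max = (91/8−0)/(7/4−0) = 13/2
max v = 91/4 over t∈[7/2,11/2] → v_max = 91/4
check: 91/4·(7/2+2) = 1001/8 ✓

d=1001/8 v_max=91/4 a_max=13/2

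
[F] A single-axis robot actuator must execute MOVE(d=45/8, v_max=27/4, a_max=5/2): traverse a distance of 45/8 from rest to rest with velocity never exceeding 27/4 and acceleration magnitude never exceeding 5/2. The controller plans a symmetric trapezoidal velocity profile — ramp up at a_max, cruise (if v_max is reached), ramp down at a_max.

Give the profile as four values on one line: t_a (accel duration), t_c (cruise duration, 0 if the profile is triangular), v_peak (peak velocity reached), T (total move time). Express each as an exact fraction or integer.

v_max²/a_max = (27/4)²/(5/2) = 729/40
45/8 < 729/40 → triangular
v_peak = √(45/8·5/2) = √(225/16) = 15/4
t_a = (15/4)/(5/2) = 3/2; t_c = 0
T = 2·3/2 = 3

t_a=3/2 t_c=0 v_peak=15/4 T=3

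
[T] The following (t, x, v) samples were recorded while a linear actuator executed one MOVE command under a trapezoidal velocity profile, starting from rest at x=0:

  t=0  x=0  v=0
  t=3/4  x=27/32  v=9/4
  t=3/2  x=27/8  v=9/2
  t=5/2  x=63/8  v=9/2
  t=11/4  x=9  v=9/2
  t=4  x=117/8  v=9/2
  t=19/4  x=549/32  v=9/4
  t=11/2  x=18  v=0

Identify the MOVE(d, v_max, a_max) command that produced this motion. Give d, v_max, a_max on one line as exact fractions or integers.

d=18 v_max=9/2 a_max=3

final state: t=11/2, x=18, v=0 → d = 18
a_max = (9/4−0)/(3/4−0) = 3
max v = 9/2 over t∈[3/2,4] → v_max = 9/2
check: 9/2·(3/2+5/2) = 18 ✓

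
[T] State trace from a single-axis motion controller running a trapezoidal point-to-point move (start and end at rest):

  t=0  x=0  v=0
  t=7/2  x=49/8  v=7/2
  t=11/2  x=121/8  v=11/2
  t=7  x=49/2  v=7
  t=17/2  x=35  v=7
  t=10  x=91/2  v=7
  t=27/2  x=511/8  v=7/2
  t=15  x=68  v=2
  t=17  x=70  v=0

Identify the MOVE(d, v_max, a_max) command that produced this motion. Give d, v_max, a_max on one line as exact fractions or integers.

d=70 v_max=7 a_max=1

final state: t=17, x=70, v=0 → d = 70
a_max = (7/2−0)/(7/2−0) = 1
max v = 7 over t∈[7,10] → v_max = 7
check: 7·(7+3) = 70 ✓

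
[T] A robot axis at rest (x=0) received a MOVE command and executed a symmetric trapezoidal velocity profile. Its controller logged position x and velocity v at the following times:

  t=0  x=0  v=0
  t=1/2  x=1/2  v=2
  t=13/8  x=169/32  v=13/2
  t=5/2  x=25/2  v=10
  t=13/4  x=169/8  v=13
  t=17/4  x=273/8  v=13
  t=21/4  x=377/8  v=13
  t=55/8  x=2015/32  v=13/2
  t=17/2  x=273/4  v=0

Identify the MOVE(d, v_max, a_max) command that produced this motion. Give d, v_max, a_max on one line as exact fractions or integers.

final state: t=17/2, x=273/4, v=0 → d = 273/4
a_max = (2−0)/(1/2−0) = 4
max v = 13 over t∈[13/4,21/4] → v_max = 13
check: 13·(13/4+2) = 273/4 ✓

d=273/4 v_max=13 a_max=4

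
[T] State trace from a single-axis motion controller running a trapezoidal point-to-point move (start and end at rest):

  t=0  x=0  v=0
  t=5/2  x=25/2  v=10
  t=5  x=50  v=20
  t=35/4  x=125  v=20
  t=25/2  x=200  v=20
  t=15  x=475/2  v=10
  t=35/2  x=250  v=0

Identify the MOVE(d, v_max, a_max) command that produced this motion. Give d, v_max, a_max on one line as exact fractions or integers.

final state: t=35/2, x=250, v=0 → d = 250
a_max = (10−0)/(5/2−0) = 4
max v = 20 over t∈[5,25/2] → v_max = 20
check: 20·(5+15/2) = 250 ✓

d=250 v_max=20 a_max=4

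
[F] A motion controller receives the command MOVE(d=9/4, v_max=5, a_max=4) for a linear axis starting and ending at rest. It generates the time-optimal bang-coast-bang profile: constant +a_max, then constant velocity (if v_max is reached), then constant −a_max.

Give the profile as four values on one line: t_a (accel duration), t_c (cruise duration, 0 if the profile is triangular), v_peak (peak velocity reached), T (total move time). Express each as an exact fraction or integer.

vₘ²/aₘ = 5²/4 = 25/4
9/4 < 25/4 so t_c = 0
v_peak = √(9/4·4) = √9 = 3
t_a = 3/4; t_c = 0
T = 2·3/4 = 3/2

t_a=3/4 t_c=0 v_peak=3 T=3/2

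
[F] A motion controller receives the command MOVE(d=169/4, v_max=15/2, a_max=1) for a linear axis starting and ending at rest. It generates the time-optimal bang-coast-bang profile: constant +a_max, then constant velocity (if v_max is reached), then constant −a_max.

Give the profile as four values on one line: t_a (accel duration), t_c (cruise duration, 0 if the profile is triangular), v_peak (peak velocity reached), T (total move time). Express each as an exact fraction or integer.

vₘ²/aₘ = (15/2)²/1 = 225/4
169/4 < 225/4 ⇒ no cruise
v_peak = √(169/4·1) = √(169/4) = 13/2
t_a = (13/2)/1 = 13/2; t_c = 0
T = 2·13/2 = 13

t_a=13/2 t_c=0 v_peak=13/2 T=13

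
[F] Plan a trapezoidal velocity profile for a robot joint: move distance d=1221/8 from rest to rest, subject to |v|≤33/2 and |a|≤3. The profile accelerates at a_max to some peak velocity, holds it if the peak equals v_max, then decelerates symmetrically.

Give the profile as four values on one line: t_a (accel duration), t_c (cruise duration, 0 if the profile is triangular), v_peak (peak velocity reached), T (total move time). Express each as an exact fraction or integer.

v_max²/a_max = (33/2)²/3 = 363/4
1221/8 ≥ 363/4 so v_max reached
t_a = (33/2)/3 = 11/2; v_peak = 33/2
d_cruise = 1221/8 − 363/4 = 495/8; t_c = (495/8)/(33/2) = 15/4
T = 2·11/2 + 15/4 = 59/4

t_a=11/2 t_c=15/4 v_peak=33/2 T=59/4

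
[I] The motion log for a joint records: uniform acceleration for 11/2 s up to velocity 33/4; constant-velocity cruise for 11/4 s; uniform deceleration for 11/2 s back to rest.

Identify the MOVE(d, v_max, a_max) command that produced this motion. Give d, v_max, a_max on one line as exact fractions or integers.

a_max = (33/4)/(11/2) = 3/2
d_a = ½·33/4·11/2 = 363/16; d_c = 33/4·11/4 = 363/16
d = 2·363/16 + 363/16 = 1089/16
t_c = 11/4 > 0 → v_max = v_peak = 33/4

d=1089/16 v_max=33/4 a_max=3/2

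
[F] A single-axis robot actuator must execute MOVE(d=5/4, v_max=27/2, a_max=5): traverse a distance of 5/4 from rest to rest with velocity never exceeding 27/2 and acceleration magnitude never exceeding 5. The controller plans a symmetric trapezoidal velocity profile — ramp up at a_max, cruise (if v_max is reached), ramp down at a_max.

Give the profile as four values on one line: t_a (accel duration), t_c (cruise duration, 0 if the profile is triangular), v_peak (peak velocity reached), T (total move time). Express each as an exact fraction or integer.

t_a=1/2 t_c=0 v_peak=5/2 T=1

v_max²/a_max = (27/2)²/5 = 729/20
5/4 < 729/20 ⇒ no cruise
v_peak = √(5/4·5) = √(25/4) = 5/2
t_a = (5/2)/5 = 1/2; t_c = 0
T = 2·1/2 = 1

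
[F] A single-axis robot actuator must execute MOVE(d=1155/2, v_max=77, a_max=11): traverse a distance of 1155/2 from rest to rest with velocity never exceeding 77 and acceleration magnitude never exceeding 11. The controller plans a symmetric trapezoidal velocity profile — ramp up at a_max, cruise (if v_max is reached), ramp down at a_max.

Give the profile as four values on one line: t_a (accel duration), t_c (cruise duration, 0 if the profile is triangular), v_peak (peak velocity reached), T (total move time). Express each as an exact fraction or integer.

(v_max)²/a_max = 77²/11 = 539
1155/2 ≥ 539 → trapezoidal
t_a = 77/11 = 7; v_peak = 77
d_cruise = 1155/2 − 539 = 77/2; t_c = (77/2)/77 = 1/2
T = 2·7 + 1/2 = 29/2

t_a=7 t_c=1/2 v_peak=77 T=29/2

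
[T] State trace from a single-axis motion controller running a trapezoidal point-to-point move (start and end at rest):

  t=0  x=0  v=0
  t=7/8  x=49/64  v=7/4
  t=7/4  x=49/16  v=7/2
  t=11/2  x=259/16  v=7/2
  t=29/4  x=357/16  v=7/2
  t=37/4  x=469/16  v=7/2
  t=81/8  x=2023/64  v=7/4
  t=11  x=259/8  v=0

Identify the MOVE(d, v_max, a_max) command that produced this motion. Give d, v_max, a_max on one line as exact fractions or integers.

final state: t=11, x=259/8, v=0 → d = 259/8
a_max = (7/4−0)/(7/8−0) = 2
max v = 7/2 over t∈[7/4,37/4] → v_max = 7/2
check: 7/2·(7/4+15/2) = 259/8 ✓

d=259/8 v_max=7/2 a_max=2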